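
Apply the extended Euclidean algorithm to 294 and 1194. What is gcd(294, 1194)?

6

Euclidean algorithm:
1194 = 4·294 + 18
294 = 16·18 + 6
18 = 3·6 + 0
gcd(294, 1194) = 6.
Back-substituting:
6 = 294 − 16·18
6 = −16·1194 + 65·294
So 6 = (-16)·1194 + (65)·294.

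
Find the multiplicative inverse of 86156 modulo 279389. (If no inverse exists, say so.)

158117

Apply the Euclidean algorithm to 279389 and 86156:
279389 = 3·86156 + 20921
86156 = 4·20921 + 2472
20921 = 8·2472 + 1145
2472 = 2·1145 + 182
1145 = 6·182 + 53
182 = 3·53 + 23
53 = 2·23 + 7
23 = 3·7 + 2
7 = 3·2 + 1
2 = 2·1 + 0
Since gcd(86156, 279389) = 1, back-substitute to write 1 as a combination:
1 = 7 − 3·2
1 = −3·23 + 10·7
1 = 10·53 − 23·23
1 = −23·182 + 79·53
1 = 79·1145 − 497·182
1 = −497·2472 + 1073·1145
1 = 1073·20921 − 9081·2472
1 = −9081·86156 + 37397·20921
1 = 37397·279389 − 121272·86156
Hence 86156⁻¹ ≡ -121272 ≡ 158117 (mod 279389).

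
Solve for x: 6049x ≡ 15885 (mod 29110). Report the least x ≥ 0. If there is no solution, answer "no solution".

First find gcd(6049, 29110):
29110 = 4*6049 + 4914
6049 = 1*4914 + 1135
4914 = 4*1135 + 374
1135 = 3*374 + 13
374 = 28*13 + 10
13 = 1*10 + 3
10 = 3*3 + 1
3 = 3*1 + 0
gcd = 1, so a unique solution mod 29110 exists.
Back-substitute for the Bézout coefficients:
1 = 10 − 3·3
1 = −3·13 + 4·10
1 = 4·374 − 115·13
1 = −115·1135 + 349·374
1 = 349·4914 − 1511·1135
1 = −1511·6049 + 1860·4914
1 = 1860·29110 − 8951·6049
So 6049·(-8951) ≡ 1 (mod 29110), giving 6049⁻¹ ≡ 20159.
x ≡ 6049⁻¹·15885 ≡ 20159·15885 ≡ 15715 (mod 29110).

15715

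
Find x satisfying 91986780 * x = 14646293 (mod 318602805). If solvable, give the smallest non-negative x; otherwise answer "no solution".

no solution

gcd(91986780, 318602805):
318602805 = 3×91986780 + 42642465
91986780 = 2×42642465 + 6701850
42642465 = 6×6701850 + 2431365
6701850 = 2×2431365 + 1839120
2431365 = 1×1839120 + 592245
1839120 = 3×592245 + 62385
592245 = 9×62385 + 30780
62385 = 2×30780 + 825
30780 = 37×825 + 255
825 = 3×255 + 60
255 = 4×60 + 15
60 = 4×15 + 0
gcd = 15, but 15 ∤ 14646293, so the congruence has no solution.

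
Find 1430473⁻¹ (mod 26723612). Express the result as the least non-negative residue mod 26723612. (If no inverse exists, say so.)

gcd(26723612, 1430473) by repeated division:
26723612 = 18*1430473 + 975098
1430473 = 1*975098 + 455375
975098 = 2*455375 + 64348
455375 = 7*64348 + 4939
64348 = 13*4939 + 141
4939 = 35*141 + 4
141 = 35*4 + 1
4 = 4*1 + 0
gcd = 1, so the inverse exists. Back-substitute:
1 = 141 − 35·4
1 = −35·4939 + 1226·141
1 = 1226·64348 − 15973·4939
1 = −15973·455375 + 113037·64348
1 = 113037·975098 − 242047·455375
1 = −242047·1430473 + 355084·975098
1 = 355084·26723612 − 6633559·1430473
Hence 1430473⁻¹ ≡ -6633559 ≡ 20090053 (mod 26723612).

20090053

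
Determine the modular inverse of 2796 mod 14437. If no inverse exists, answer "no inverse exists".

Extended Euclidean algorithm:
14437 = 5*2796 + 457
2796 = 6*457 + 54
457 = 8*54 + 25
54 = 2*25 + 4
25 = 6*4 + 1
4 = 4*1 + 0
The gcd is 1. Working backward:
1 = 25 − 6·4
1 = −6·54 + 13·25
1 = 13·457 − 110·54
1 = −110·2796 + 673·457
1 = 673·14437 − 3475·2796
Hence 2796⁻¹ ≡ -3475 ≡ 10962 (mod 14437).

10962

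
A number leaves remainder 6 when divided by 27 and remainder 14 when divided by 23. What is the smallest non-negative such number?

Write x = 6 + 27·k. Then 27·k ≡ 14 − 6 ≡ 8 (mod 23).
Need 27⁻¹ mod 23. Extended Euclid on (23, 4):
23 = 5*4 + 3
4 = 1*3 + 1
3 = 3*1 + 0
Back-substitute:
1 = 4 − 3
1 = −23 + 6·4
27⁻¹ ≡ 6 (mod 23), so k ≡ 6·8 ≡ 2 (mod 23).
x = 6 + 27·2 = 60.

60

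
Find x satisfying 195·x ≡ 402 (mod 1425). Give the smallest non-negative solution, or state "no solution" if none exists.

no solution

gcd(195, 1425):
1425 = 7×195 + 60
195 = 3×60 + 15
60 = 4×15 + 0
gcd = 15, but 15 ∤ 402, so the congruence has no solution.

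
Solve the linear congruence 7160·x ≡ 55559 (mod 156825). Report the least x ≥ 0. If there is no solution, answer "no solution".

no solution

gcd(7160, 156825):
156825 = 21·7160 + 6465
7160 = 1·6465 + 695
6465 = 9·695 + 210
695 = 3·210 + 65
210 = 3·65 + 15
65 = 4·15 + 5
15 = 3·5 + 0
gcd = 5, but 5 ∤ 55559, so the congruence has no solution.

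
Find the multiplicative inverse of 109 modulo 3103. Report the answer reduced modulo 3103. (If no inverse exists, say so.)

Apply the Euclidean algorithm to 3103 and 109:
3103 = 28·109 + 51
109 = 2·51 + 7
51 = 7·7 + 2
7 = 3·2 + 1
2 = 2·1 + 0
Since gcd(109, 3103) = 1, back-substitute to write 1 as a combination:
1 = 7 − 3·2
1 = −3·51 + 22·7
1 = 22·109 − 47·51
1 = −47·3103 + 1338·109
So 109·1338 ≡ 1 (mod 3103).

1338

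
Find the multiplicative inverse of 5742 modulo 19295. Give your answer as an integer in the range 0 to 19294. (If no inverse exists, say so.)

Extended Euclidean algorithm:
19295 = 3*5742 + 2069
5742 = 2*2069 + 1604
2069 = 1*1604 + 465
1604 = 3*465 + 209
465 = 2*209 + 47
209 = 4*47 + 21
47 = 2*21 + 5
21 = 4*5 + 1
5 = 5*1 + 0
The gcd is 1. Working backward:
1 = 21 − 4·5
1 = −4·47 + 9·21
1 = 9·209 − 40·47
1 = −40·465 + 89·209
1 = 89·1604 − 307·465
1 = −307·2069 + 396·1604
1 = 396·5742 − 1099·2069
1 = −1099·19295 + 3693·5742
So 5742·3693 ≡ 1 (mod 19295).

3693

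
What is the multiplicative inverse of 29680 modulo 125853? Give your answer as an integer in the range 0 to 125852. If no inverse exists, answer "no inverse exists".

no inverse exists

Euclidean algorithm on 125853, 29680:
125853 = 4·29680 + 7133
29680 = 4·7133 + 1148
7133 = 6·1148 + 245
1148 = 4·245 + 168
245 = 1·168 + 77
168 = 2·77 + 14
77 = 5·14 + 7
14 = 2·7 + 0
gcd(29680, 125853) = 7 ≠ 1, so 29680 has no multiplicative inverse modulo 125853.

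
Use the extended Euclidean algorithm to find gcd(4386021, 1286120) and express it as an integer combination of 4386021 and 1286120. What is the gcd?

1

Euclidean algorithm:
4386021 = 3×1286120 + 527661
1286120 = 2×527661 + 230798
527661 = 2×230798 + 66065
230798 = 3×66065 + 32603
66065 = 2×32603 + 859
32603 = 37×859 + 820
859 = 1×820 + 39
820 = 21×39 + 1
39 = 39×1 + 0
gcd(4386021, 1286120) = 1.
Express as a combination:
1 = 820 − 21·39
1 = −21·859 + 22·820
1 = 22·32603 − 835·859
1 = −835·66065 + 1692·32603
1 = 1692·230798 − 5911·66065
1 = −5911·527661 + 13514·230798
1 = 13514·1286120 − 32939·527661
1 = −32939·4386021 + 112331·1286120
So 1 = (-32939)·4386021 + (112331)·1286120.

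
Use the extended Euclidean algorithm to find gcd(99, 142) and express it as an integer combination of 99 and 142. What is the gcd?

Euclidean algorithm:
142 = 1*99 + 43
99 = 2*43 + 13
43 = 3*13 + 4
13 = 3*4 + 1
4 = 4*1 + 0
gcd(99, 142) = 1.
Back-substituting:
1 = 13 − 3·4
1 = −3·43 + 10·13
1 = 10·99 − 23·43
1 = −23·142 + 33·99
So 1 = (-23)·142 + (33)·99.

1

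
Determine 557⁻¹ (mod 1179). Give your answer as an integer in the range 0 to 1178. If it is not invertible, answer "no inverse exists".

1052

Extended Euclidean algorithm:
1179 = 2×557 + 65
557 = 8×65 + 37
65 = 1×37 + 28
37 = 1×28 + 9
28 = 3×9 + 1
9 = 9×1 + 0
Since gcd(557, 1179) = 1, back-substitute to write 1 as a combination:
1 = 28 − 3·9
1 = −3·37 + 4·28
1 = 4·65 − 7·37
1 = −7·557 + 60·65
1 = 60·1179 − 127·557
So 557·(-127) ≡ 1 (mod 1179), and -127 ≡ 1052 (mod 1179).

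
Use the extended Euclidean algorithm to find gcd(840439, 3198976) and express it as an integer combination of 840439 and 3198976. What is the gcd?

1

Repeated division:
3198976 = 3×840439 + 677659
840439 = 1×677659 + 162780
677659 = 4×162780 + 26539
162780 = 6×26539 + 3546
26539 = 7×3546 + 1717
3546 = 2×1717 + 112
1717 = 15×112 + 37
112 = 3×37 + 1
37 = 37×1 + 0
gcd(840439, 3198976) = 1.
Express as a combination:
1 = 112 − 3·37
1 = −3·1717 + 46·112
1 = 46·3546 − 95·1717
1 = −95·26539 + 711·3546
1 = 711·162780 − 4361·26539
1 = −4361·677659 + 18155·162780
1 = 18155·840439 − 22516·677659
1 = −22516·3198976 + 85703·840439
So 1 = (-22516)·3198976 + (85703)·840439.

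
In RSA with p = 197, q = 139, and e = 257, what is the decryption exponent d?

φ(n) = (p−1)(q−1) = 196·138 = 27048.
Need d with 257·d ≡ 1 (mod 27048). Apply the extended Euclidean algorithm:
27048 = 105×257 + 63
257 = 4×63 + 5
63 = 12×5 + 3
5 = 1×3 + 2
3 = 1×2 + 1
2 = 2×1 + 0
Back-substitute:
1 = 3 − 2
1 = −5 + 2·3
1 = 2·63 − 25·5
1 = −25·257 + 102·63
1 = 102·27048 − 10735·257
So 257·(-10735) ≡ 1 (mod 27048), hence d ≡ -10735 ≡ 16313 (mod 27048).

16313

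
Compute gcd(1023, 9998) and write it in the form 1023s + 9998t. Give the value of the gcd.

Apply Euclid's algorithm to 9998 and 1023:
9998 = 9·1023 + 791
1023 = 1·791 + 232
791 = 3·232 + 95
232 = 2·95 + 42
95 = 2·42 + 11
42 = 3·11 + 9
11 = 1·9 + 2
9 = 4·2 + 1
2 = 2·1 + 0
gcd(1023, 9998) = 1.
Working backward:
1 = 9 − 4·2
1 = −4·11 + 5·9
1 = 5·42 − 19·11
1 = −19·95 + 43·42
1 = 43·232 − 105·95
1 = −105·791 + 358·232
1 = 358·1023 − 463·791
1 = −463·9998 + 4525·1023
So 1 = (-463)·9998 + (4525)·1023.

1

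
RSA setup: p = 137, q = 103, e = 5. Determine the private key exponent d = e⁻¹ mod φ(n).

5549

φ(n) = (p−1)(q−1) = 136·102 = 13872.
Need d with 5·d ≡ 1 (mod 13872). Apply the extended Euclidean algorithm:
13872 = 2774*5 + 2
5 = 2*2 + 1
2 = 2*1 + 0
Back-substitute:
1 = 5 − 2·2
1 = −2·13872 + 5549·5
So 5·5549 ≡ 1 (mod 13872), hence d = 5549.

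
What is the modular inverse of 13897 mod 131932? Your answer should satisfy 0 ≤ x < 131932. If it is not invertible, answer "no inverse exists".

Extended Euclidean algorithm:
131932 = 9×13897 + 6859
13897 = 2×6859 + 179
6859 = 38×179 + 57
179 = 3×57 + 8
57 = 7×8 + 1
8 = 8×1 + 0
The gcd is 1. Working backward:
1 = 57 − 7·8
1 = −7·179 + 22·57
1 = 22·6859 − 843·179
1 = −843·13897 + 1708·6859
1 = 1708·131932 − 16215·13897
Hence 13897⁻¹ ≡ -16215 ≡ 115717 (mod 131932).

115717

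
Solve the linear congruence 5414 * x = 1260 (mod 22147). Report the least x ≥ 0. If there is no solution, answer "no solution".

11176

First find gcd(5414, 22147):
22147 = 4*5414 + 491
5414 = 11*491 + 13
491 = 37*13 + 10
13 = 1*10 + 3
10 = 3*3 + 1
3 = 3*1 + 0
gcd = 1, so a unique solution mod 22147 exists.
Back-substitute for the Bézout coefficients:
1 = 10 − 3·3
1 = −3·13 + 4·10
1 = 4·491 − 151·13
1 = −151·5414 + 1665·491
1 = 1665·22147 − 6811·5414
So 5414·(-6811) ≡ 1 (mod 22147), giving 5414⁻¹ ≡ 15336.
x ≡ 5414⁻¹·1260 ≡ 15336·1260 ≡ 11176 (mod 22147).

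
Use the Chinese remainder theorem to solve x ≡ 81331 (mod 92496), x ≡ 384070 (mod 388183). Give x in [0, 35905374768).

11395496035

Write x = 81331 + 92496·k. Then 92496·k ≡ 384070 − 81331 ≡ 302739 (mod 388183).
Need 92496⁻¹ mod 388183. Extended Euclid on (388183, 92496):
388183 = 4*92496 + 18199
92496 = 5*18199 + 1501
18199 = 12*1501 + 187
1501 = 8*187 + 5
187 = 37*5 + 2
5 = 2*2 + 1
2 = 2*1 + 0
Back-substitute:
1 = 5 − 2·2
1 = −2·187 + 75·5
1 = 75·1501 − 602·187
1 = −602·18199 + 7299·1501
1 = 7299·92496 − 37097·18199
1 = −37097·388183 + 155687·92496
92496⁻¹ ≡ 155687 (mod 388183), so k ≡ 155687·302739 ≡ 123199 (mod 388183).
x = 81331 + 92496·123199 = 11395496035.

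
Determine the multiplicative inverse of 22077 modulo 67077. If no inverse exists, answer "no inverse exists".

Euclidean algorithm on 67077, 22077:
67077 = 3×22077 + 846
22077 = 26×846 + 81
846 = 10×81 + 36
81 = 2×36 + 9
36 = 4×9 + 0
Since gcd = 9 > 1, 22077 is not a unit mod 67077.

no inverse exists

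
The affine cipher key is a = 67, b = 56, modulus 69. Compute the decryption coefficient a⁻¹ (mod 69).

34

Extended Euclidean algorithm:
69 = 1·67 + 2
67 = 33·2 + 1
2 = 2·1 + 0
The gcd is 1. Working backward:
1 = 67 − 33·2
1 = −33·69 + 34·67
So 67·34 ≡ 1 (mod 69).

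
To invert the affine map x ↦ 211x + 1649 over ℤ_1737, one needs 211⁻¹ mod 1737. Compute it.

1276

Run Euclid on (1737, 211):
1737 = 8×211 + 49
211 = 4×49 + 15
49 = 3×15 + 4
15 = 3×4 + 3
4 = 1×3 + 1
3 = 3×1 + 0
gcd = 1, so the inverse exists. Back-substitute:
1 = 4 − 3
1 = −15 + 4·4
1 = 4·49 − 13·15
1 = −13·211 + 56·49
1 = 56·1737 − 461·211
Thus 211·(-461) ≡ 1 (mod 1737); reducing, -461 mod 1737 = 1276.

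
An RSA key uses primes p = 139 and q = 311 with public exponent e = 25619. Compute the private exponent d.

φ(n) = (p−1)(q−1) = 138·310 = 42780.
Need d with 25619·d ≡ 1 (mod 42780). Apply the extended Euclidean algorithm:
42780 = 1×25619 + 17161
25619 = 1×17161 + 8458
17161 = 2×8458 + 245
8458 = 34×245 + 128
245 = 1×128 + 117
128 = 1×117 + 11
117 = 10×11 + 7
11 = 1×7 + 4
7 = 1×4 + 3
4 = 1×3 + 1
3 = 3×1 + 0
Back-substitute:
1 = 4 − 3
1 = −7 + 2·4
1 = 2·11 − 3·7
1 = −3·117 + 32·11
1 = 32·128 − 35·117
1 = −35·245 + 67·128
1 = 67·8458 − 2313·245
1 = −2313·17161 + 4693·8458
1 = 4693·25619 − 7006·17161
1 = −7006·42780 + 11699·25619
So 25619·11699 ≡ 1 (mod 42780), hence d = 11699.

11699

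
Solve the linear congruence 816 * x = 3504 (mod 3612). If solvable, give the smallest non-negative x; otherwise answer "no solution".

22

First find gcd(816, 3612):
3612 = 4*816 + 348
816 = 2*348 + 120
348 = 2*120 + 108
120 = 1*108 + 12
108 = 9*12 + 0
gcd = 12 and 12 | 3504, so solutions exist. Divide through by 12: 68x ≡ 292 (mod 301).
Now find 68⁻¹ mod 301:
301 = 4·68 + 29
68 = 2·29 + 10
29 = 2·10 + 9
10 = 1·9 + 1
9 = 9·1 + 0
Back-substitute:
1 = 10 − 9
1 = −29 + 3·10
1 = 3·68 − 7·29
1 = −7·301 + 31·68
So 68⁻¹ ≡ 31 (mod 301).
Then x ≡ 31·292 ≡ 22 (mod 301); the smallest non-negative solution is x = 22.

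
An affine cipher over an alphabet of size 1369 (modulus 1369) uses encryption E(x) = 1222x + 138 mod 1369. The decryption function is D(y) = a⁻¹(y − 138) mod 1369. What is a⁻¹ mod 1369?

149

Extended Euclidean algorithm:
1369 = 1×1222 + 147
1222 = 8×147 + 46
147 = 3×46 + 9
46 = 5×9 + 1
9 = 9×1 + 0
Since gcd(1222, 1369) = 1, back-substitute to write 1 as a combination:
1 = 46 − 5·9
1 = −5·147 + 16·46
1 = 16·1222 − 133·147
1 = −133·1369 + 149·1222
So 1222·149 ≡ 1 (mod 1369).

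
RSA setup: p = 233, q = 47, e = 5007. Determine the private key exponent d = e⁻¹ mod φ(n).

φ(n) = (p−1)(q−1) = 232·46 = 10672.
Need d with 5007·d ≡ 1 (mod 10672). Apply the extended Euclidean algorithm:
10672 = 2*5007 + 658
5007 = 7*658 + 401
658 = 1*401 + 257
401 = 1*257 + 144
257 = 1*144 + 113
144 = 1*113 + 31
113 = 3*31 + 20
31 = 1*20 + 11
20 = 1*11 + 9
11 = 1*9 + 2
9 = 4*2 + 1
2 = 2*1 + 0
Back-substitute:
1 = 9 − 4·2
1 = −4·11 + 5·9
1 = 5·20 − 9·11
1 = −9·31 + 14·20
1 = 14·113 − 51·31
1 = −51·144 + 65·113
1 = 65·257 − 116·144
1 = −116·401 + 181·257
1 = 181·658 − 297·401
1 = −297·5007 + 2260·658
1 = 2260·10672 − 4817·5007
So 5007·(-4817) ≡ 1 (mod 10672), hence d ≡ -4817 ≡ 5855 (mod 10672).

5855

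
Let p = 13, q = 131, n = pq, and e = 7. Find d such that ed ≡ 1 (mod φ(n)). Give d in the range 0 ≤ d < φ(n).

φ(n) = (p−1)(q−1) = 12·130 = 1560.
Need d with 7·d ≡ 1 (mod 1560). Apply the extended Euclidean algorithm:
1560 = 222·7 + 6
7 = 1·6 + 1
6 = 6·1 + 0
Back-substitute:
1 = 7 − 6
1 = −1560 + 223·7
So 7·223 ≡ 1 (mod 1560), hence d = 223.

223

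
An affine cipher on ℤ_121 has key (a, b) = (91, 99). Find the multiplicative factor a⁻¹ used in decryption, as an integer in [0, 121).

4

Extended Euclidean algorithm:
121 = 1*91 + 30
91 = 3*30 + 1
30 = 30*1 + 0
The gcd is 1. Working backward:
1 = 91 − 3·30
1 = −3·121 + 4·91
So 91·4 ≡ 1 (mod 121).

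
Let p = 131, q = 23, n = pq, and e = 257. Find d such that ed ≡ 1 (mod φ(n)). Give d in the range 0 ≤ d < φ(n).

1213

φ(n) = (p−1)(q−1) = 130·22 = 2860.
Need d with 257·d ≡ 1 (mod 2860). Apply the extended Euclidean algorithm:
2860 = 11·257 + 33
257 = 7·33 + 26
33 = 1·26 + 7
26 = 3·7 + 5
7 = 1·5 + 2
5 = 2·2 + 1
2 = 2·1 + 0
Back-substitute:
1 = 5 − 2·2
1 = −2·7 + 3·5
1 = 3·26 − 11·7
1 = −11·33 + 14·26
1 = 14·257 − 109·33
1 = −109·2860 + 1213·257
So 257·1213 ≡ 1 (mod 2860), hence d = 1213.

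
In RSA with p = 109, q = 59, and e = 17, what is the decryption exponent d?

φ(n) = (p−1)(q−1) = 108·58 = 6264.
Need d with 17·d ≡ 1 (mod 6264). Apply the extended Euclidean algorithm:
6264 = 368×17 + 8
17 = 2×8 + 1
8 = 8×1 + 0
Back-substitute:
1 = 17 − 2·8
1 = −2·6264 + 737·17
So 17·737 ≡ 1 (mod 6264), hence d = 737.

737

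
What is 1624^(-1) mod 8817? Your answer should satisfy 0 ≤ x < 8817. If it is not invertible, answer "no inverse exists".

Apply the Euclidean algorithm to 8817 and 1624:
8817 = 5×1624 + 697
1624 = 2×697 + 230
697 = 3×230 + 7
230 = 32×7 + 6
7 = 1×6 + 1
6 = 6×1 + 0
Since gcd(1624, 8817) = 1, back-substitute to write 1 as a combination:
1 = 7 − 6
1 = −230 + 33·7
1 = 33·697 − 100·230
1 = −100·1624 + 233·697
1 = 233·8817 − 1265·1624
So 1624·(-1265) ≡ 1 (mod 8817), and -1265 ≡ 7552 (mod 8817).

7552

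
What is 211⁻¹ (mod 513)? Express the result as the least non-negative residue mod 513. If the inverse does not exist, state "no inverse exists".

124

Extended Euclidean algorithm:
513 = 2×211 + 91
211 = 2×91 + 29
91 = 3×29 + 4
29 = 7×4 + 1
4 = 4×1 + 0
Since gcd(211, 513) = 1, back-substitute to write 1 as a combination:
1 = 29 − 7·4
1 = −7·91 + 22·29
1 = 22·211 − 51·91
1 = −51·513 + 124·211
So 211·124 ≡ 1 (mod 513).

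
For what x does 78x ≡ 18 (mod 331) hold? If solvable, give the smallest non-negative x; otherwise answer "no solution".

153

First find gcd(78, 331):
331 = 4·78 + 19
78 = 4·19 + 2
19 = 9·2 + 1
2 = 2·1 + 0
gcd = 1, so a unique solution mod 331 exists.
Back-substitute for the Bézout coefficients:
1 = 19 − 9·2
1 = −9·78 + 37·19
1 = 37·331 − 157·78
So 78·(-157) ≡ 1 (mod 331), giving 78⁻¹ ≡ 174.
x ≡ 78⁻¹·18 ≡ 174·18 ≡ 153 (mod 331).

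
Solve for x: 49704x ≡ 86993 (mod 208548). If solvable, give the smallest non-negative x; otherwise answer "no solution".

gcd(49704, 208548):
208548 = 4×49704 + 9732
49704 = 5×9732 + 1044
9732 = 9×1044 + 336
1044 = 3×336 + 36
336 = 9×36 + 12
36 = 3×12 + 0
gcd = 12, but 12 ∤ 86993, so the congruence has no solution.

no solution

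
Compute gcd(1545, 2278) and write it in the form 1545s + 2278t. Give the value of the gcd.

1

Euclidean algorithm:
2278 = 1*1545 + 733
1545 = 2*733 + 79
733 = 9*79 + 22
79 = 3*22 + 13
22 = 1*13 + 9
13 = 1*9 + 4
9 = 2*4 + 1
4 = 4*1 + 0
gcd(1545, 2278) = 1.
Back-substituting:
1 = 9 − 2·4
1 = −2·13 + 3·9
1 = 3·22 − 5·13
1 = −5·79 + 18·22
1 = 18·733 − 167·79
1 = −167·1545 + 352·733
1 = 352·2278 − 519·1545
So 1 = (352)·2278 + (-519)·1545.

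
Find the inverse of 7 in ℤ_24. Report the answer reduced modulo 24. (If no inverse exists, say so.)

Extended Euclidean algorithm:
24 = 3×7 + 3
7 = 2×3 + 1
3 = 3×1 + 0
Since gcd(7, 24) = 1, back-substitute to write 1 as a combination:
1 = 7 − 2·3
1 = −2·24 + 7·7
So 7·7 ≡ 1 (mod 24).

7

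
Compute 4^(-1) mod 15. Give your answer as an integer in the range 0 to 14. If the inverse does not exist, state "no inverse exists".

4

Extended Euclidean algorithm:
15 = 3×4 + 3
4 = 1×3 + 1
3 = 3×1 + 0
The gcd is 1. Working backward:
1 = 4 − 3
1 = −15 + 4·4
So 4·4 ≡ 1 (mod 15).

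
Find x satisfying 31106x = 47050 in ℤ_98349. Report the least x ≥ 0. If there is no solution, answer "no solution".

31973

First find gcd(31106, 98349):
98349 = 3×31106 + 5031
31106 = 6×5031 + 920
5031 = 5×920 + 431
920 = 2×431 + 58
431 = 7×58 + 25
58 = 2×25 + 8
25 = 3×8 + 1
8 = 8×1 + 0
gcd = 1, so a unique solution mod 98349 exists.
Back-substitute for the Bézout coefficients:
1 = 25 − 3·8
1 = −3·58 + 7·25
1 = 7·431 − 52·58
1 = −52·920 + 111·431
1 = 111·5031 − 607·920
1 = −607·31106 + 3753·5031
1 = 3753·98349 − 11866·31106
So 31106·(-11866) ≡ 1 (mod 98349), giving 31106⁻¹ ≡ 86483.
x ≡ 31106⁻¹·47050 ≡ 86483·47050 ≡ 31973 (mod 98349).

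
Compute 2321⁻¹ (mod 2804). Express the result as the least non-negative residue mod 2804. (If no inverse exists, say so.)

865

Apply the Euclidean algorithm to 2804 and 2321:
2804 = 1*2321 + 483
2321 = 4*483 + 389
483 = 1*389 + 94
389 = 4*94 + 13
94 = 7*13 + 3
13 = 4*3 + 1
3 = 3*1 + 0
gcd = 1, so the inverse exists. Back-substitute:
1 = 13 − 4·3
1 = −4·94 + 29·13
1 = 29·389 − 120·94
1 = −120·483 + 149·389
1 = 149·2321 − 716·483
1 = −716·2804 + 865·2321
So 2321·865 ≡ 1 (mod 2804).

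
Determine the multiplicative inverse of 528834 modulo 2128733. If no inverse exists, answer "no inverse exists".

554389

Run Euclid on (2128733, 528834):
2128733 = 4×528834 + 13397
528834 = 39×13397 + 6351
13397 = 2×6351 + 695
6351 = 9×695 + 96
695 = 7×96 + 23
96 = 4×23 + 4
23 = 5×4 + 3
4 = 1×3 + 1
3 = 3×1 + 0
The gcd is 1. Working backward:
1 = 4 − 3
1 = −23 + 6·4
1 = 6·96 − 25·23
1 = −25·695 + 181·96
1 = 181·6351 − 1654·695
1 = −1654·13397 + 3489·6351
1 = 3489·528834 − 137725·13397
1 = −137725·2128733 + 554389·528834
So 528834·554389 ≡ 1 (mod 2128733).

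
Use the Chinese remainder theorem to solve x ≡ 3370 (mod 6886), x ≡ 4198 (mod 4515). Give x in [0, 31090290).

Write x = 3370 + 6886·k. Then 6886·k ≡ 4198 − 3370 ≡ 828 (mod 4515).
Need 6886⁻¹ mod 4515. Extended Euclid on (4515, 2371):
4515 = 1*2371 + 2144
2371 = 1*2144 + 227
2144 = 9*227 + 101
227 = 2*101 + 25
101 = 4*25 + 1
25 = 25*1 + 0
Back-substitute:
1 = 101 − 4·25
1 = −4·227 + 9·101
1 = 9·2144 − 85·227
1 = −85·2371 + 94·2144
1 = 94·4515 − 179·2371
6886⁻¹ ≡ 4336 (mod 4515), so k ≡ 4336·828 ≡ 783 (mod 4515).
x = 3370 + 6886·783 = 5395108.

5395108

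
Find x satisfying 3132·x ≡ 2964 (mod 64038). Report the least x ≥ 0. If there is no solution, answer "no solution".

5317

First find gcd(3132, 64038):
64038 = 20·3132 + 1398
3132 = 2·1398 + 336
1398 = 4·336 + 54
336 = 6·54 + 12
54 = 4·12 + 6
12 = 2·6 + 0
gcd = 6 and 6 | 2964, so solutions exist. Divide through by 6: 522x ≡ 494 (mod 10673).
Now find 522⁻¹ mod 10673:
10673 = 20×522 + 233
522 = 2×233 + 56
233 = 4×56 + 9
56 = 6×9 + 2
9 = 4×2 + 1
2 = 2×1 + 0
Back-substitute:
1 = 9 − 4·2
1 = −4·56 + 25·9
1 = 25·233 − 104·56
1 = −104·522 + 233·233
1 = 233·10673 − 4764·522
So 522·(-4764) ≡ 1 (mod 10673), i.e. 522⁻¹ ≡ 5909.
Then x ≡ 5909·494 ≡ 5317 (mod 10673); the smallest non-negative solution is x = 5317.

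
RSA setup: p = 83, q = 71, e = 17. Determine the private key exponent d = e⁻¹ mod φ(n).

1013

φ(n) = (p−1)(q−1) = 82·70 = 5740.
Need d with 17·d ≡ 1 (mod 5740). Apply the extended Euclidean algorithm:
5740 = 337·17 + 11
17 = 1·11 + 6
11 = 1·6 + 5
6 = 1·5 + 1
5 = 5·1 + 0
Back-substitute:
1 = 6 − 5
1 = −11 + 2·6
1 = 2·17 − 3·11
1 = −3·5740 + 1013·17
So 17·1013 ≡ 1 (mod 5740), hence d = 1013.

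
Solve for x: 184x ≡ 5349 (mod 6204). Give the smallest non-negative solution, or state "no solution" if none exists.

gcd(184, 6204):
6204 = 33×184 + 132
184 = 1×132 + 52
132 = 2×52 + 28
52 = 1×28 + 24
28 = 1×24 + 4
24 = 6×4 + 0
gcd = 4, but 4 ∤ 5349, so the congruence has no solution.

no solution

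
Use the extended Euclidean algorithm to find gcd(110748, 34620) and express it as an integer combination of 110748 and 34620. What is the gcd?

12

Apply Euclid's algorithm to 110748 and 34620:
110748 = 3·34620 + 6888
34620 = 5·6888 + 180
6888 = 38·180 + 48
180 = 3·48 + 36
48 = 1·36 + 12
36 = 3·12 + 0
gcd(110748, 34620) = 12.
Back-substituting:
12 = 48 − 36
12 = −180 + 4·48
12 = 4·6888 − 153·180
12 = −153·34620 + 769·6888
12 = 769·110748 − 2460·34620
So 12 = (769)·110748 + (-2460)·34620.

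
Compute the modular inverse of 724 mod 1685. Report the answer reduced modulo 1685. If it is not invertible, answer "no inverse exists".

Run Euclid on (1685, 724):
1685 = 2×724 + 237
724 = 3×237 + 13
237 = 18×13 + 3
13 = 4×3 + 1
3 = 3×1 + 0
The gcd is 1. Working backward:
1 = 13 − 4·3
1 = −4·237 + 73·13
1 = 73·724 − 223·237
1 = −223·1685 + 519·724
So 724·519 ≡ 1 (mod 1685).

519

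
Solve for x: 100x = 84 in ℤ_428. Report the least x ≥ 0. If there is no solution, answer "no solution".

First find gcd(100, 428):
428 = 4·100 + 28
100 = 3·28 + 16
28 = 1·16 + 12
16 = 1·12 + 4
12 = 3·4 + 0
gcd = 4 and 4 | 84, so solutions exist. Divide through by 4: 25x ≡ 21 (mod 107).
Now find 25⁻¹ mod 107:
107 = 4×25 + 7
25 = 3×7 + 4
7 = 1×4 + 3
4 = 1×3 + 1
3 = 3×1 + 0
Back-substitute:
1 = 4 − 3
1 = −7 + 2·4
1 = 2·25 − 7·7
1 = −7·107 + 30·25
So 25⁻¹ ≡ 30 (mod 107).
Then x ≡ 30·21 ≡ 95 (mod 107); the smallest non-negative solution is x = 95.

95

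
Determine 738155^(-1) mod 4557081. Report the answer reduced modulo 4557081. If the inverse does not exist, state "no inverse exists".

gcd(4557081, 738155) by repeated division:
4557081 = 6×738155 + 128151
738155 = 5×128151 + 97400
128151 = 1×97400 + 30751
97400 = 3×30751 + 5147
30751 = 5×5147 + 5016
5147 = 1×5016 + 131
5016 = 38×131 + 38
131 = 3×38 + 17
38 = 2×17 + 4
17 = 4×4 + 1
4 = 4×1 + 0
The gcd is 1. Working backward:
1 = 17 − 4·4
1 = −4·38 + 9·17
1 = 9·131 − 31·38
1 = −31·5016 + 1187·131
1 = 1187·5147 − 1218·5016
1 = −1218·30751 + 7277·5147
1 = 7277·97400 − 23049·30751
1 = −23049·128151 + 30326·97400
1 = 30326·738155 − 174679·128151
1 = −174679·4557081 + 1078400·738155
So 738155·1078400 ≡ 1 (mod 4557081).

1078400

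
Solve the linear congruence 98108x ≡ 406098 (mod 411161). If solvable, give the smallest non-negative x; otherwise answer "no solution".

249455

First find gcd(98108, 411161):
411161 = 4×98108 + 18729
98108 = 5×18729 + 4463
18729 = 4×4463 + 877
4463 = 5×877 + 78
877 = 11×78 + 19
78 = 4×19 + 2
19 = 9×2 + 1
2 = 2×1 + 0
gcd = 1, so a unique solution mod 411161 exists.
Back-substitute for the Bézout coefficients:
1 = 19 − 9·2
1 = −9·78 + 37·19
1 = 37·877 − 416·78
1 = −416·4463 + 2117·877
1 = 2117·18729 − 8884·4463
1 = −8884·98108 + 46537·18729
1 = 46537·411161 − 195032·98108
So 98108·(-195032) ≡ 1 (mod 411161), giving 98108⁻¹ ≡ 216129.
x ≡ 98108⁻¹·406098 ≡ 216129·406098 ≡ 249455 (mod 411161).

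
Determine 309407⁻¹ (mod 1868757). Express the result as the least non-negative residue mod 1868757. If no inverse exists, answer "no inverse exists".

918521

Run Euclid on (1868757, 309407):
1868757 = 6×309407 + 12315
309407 = 25×12315 + 1532
12315 = 8×1532 + 59
1532 = 25×59 + 57
59 = 1×57 + 2
57 = 28×2 + 1
2 = 2×1 + 0
Since gcd(309407, 1868757) = 1, back-substitute to write 1 as a combination:
1 = 57 − 28·2
1 = −28·59 + 29·57
1 = 29·1532 − 753·59
1 = −753·12315 + 6053·1532
1 = 6053·309407 − 152078·12315
1 = −152078·1868757 + 918521·309407
So 309407·918521 ≡ 1 (mod 1868757).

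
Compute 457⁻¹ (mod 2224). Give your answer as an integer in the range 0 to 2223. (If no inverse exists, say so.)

Extended Euclidean algorithm:
2224 = 4*457 + 396
457 = 1*396 + 61
396 = 6*61 + 30
61 = 2*30 + 1
30 = 30*1 + 0
gcd = 1, so the inverse exists. Back-substitute:
1 = 61 − 2·30
1 = −2·396 + 13·61
1 = 13·457 − 15·396
1 = −15·2224 + 73·457
So 457·73 ≡ 1 (mod 2224).

73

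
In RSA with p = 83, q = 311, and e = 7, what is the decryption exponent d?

7263

φ(n) = (p−1)(q−1) = 82·310 = 25420.
Need d with 7·d ≡ 1 (mod 25420). Apply the extended Euclidean algorithm:
25420 = 3631×7 + 3
7 = 2×3 + 1
3 = 3×1 + 0
Back-substitute:
1 = 7 − 2·3
1 = −2·25420 + 7263·7
So 7·7263 ≡ 1 (mod 25420), hence d = 7263.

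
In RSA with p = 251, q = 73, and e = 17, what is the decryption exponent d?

φ(n) = (p−1)(q−1) = 250·72 = 18000.
Need d with 17·d ≡ 1 (mod 18000). Apply the extended Euclidean algorithm:
18000 = 1058*17 + 14
17 = 1*14 + 3
14 = 4*3 + 2
3 = 1*2 + 1
2 = 2*1 + 0
Back-substitute:
1 = 3 − 2
1 = −14 + 5·3
1 = 5·17 − 6·14
1 = −6·18000 + 6353·17
So 17·6353 ≡ 1 (mod 18000), hence d = 6353.

6353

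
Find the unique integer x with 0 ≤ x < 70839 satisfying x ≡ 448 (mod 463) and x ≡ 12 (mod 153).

20820

Write x = 448 + 463·k. Then 463·k ≡ 12 − 448 ≡ 23 (mod 153).
Need 463⁻¹ mod 153. Extended Euclid on (153, 4):
153 = 38·4 + 1
4 = 4·1 + 0
Back-substitute:
1 = 153 − 38·4
463⁻¹ ≡ 115 (mod 153), so k ≡ 115·23 ≡ 44 (mod 153).
x = 448 + 463·44 = 20820.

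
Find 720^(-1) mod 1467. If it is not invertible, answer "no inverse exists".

Compute gcd(720, 1467):
1467 = 2×720 + 27
720 = 26×27 + 18
27 = 1×18 + 9
18 = 2×9 + 0
The gcd is 9, not 1, hence no inverse exists.

no inverse exists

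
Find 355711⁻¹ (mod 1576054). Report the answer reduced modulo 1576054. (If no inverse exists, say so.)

Apply the Euclidean algorithm to 1576054 and 355711:
1576054 = 4×355711 + 153210
355711 = 2×153210 + 49291
153210 = 3×49291 + 5337
49291 = 9×5337 + 1258
5337 = 4×1258 + 305
1258 = 4×305 + 38
305 = 8×38 + 1
38 = 38×1 + 0
gcd = 1, so the inverse exists. Back-substitute:
1 = 305 − 8·38
1 = −8·1258 + 33·305
1 = 33·5337 − 140·1258
1 = −140·49291 + 1293·5337
1 = 1293·153210 − 4019·49291
1 = −4019·355711 + 9331·153210
1 = 9331·1576054 − 41343·355711
Hence 355711⁻¹ ≡ -41343 ≡ 1534711 (mod 1576054).

1534711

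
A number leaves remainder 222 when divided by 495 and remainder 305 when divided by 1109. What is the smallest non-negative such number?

308607

Write x = 222 + 495·k. Then 495·k ≡ 305 − 222 ≡ 83 (mod 1109).
Need 495⁻¹ mod 1109. Extended Euclid on (1109, 495):
1109 = 2*495 + 119
495 = 4*119 + 19
119 = 6*19 + 5
19 = 3*5 + 4
5 = 1*4 + 1
4 = 4*1 + 0
Back-substitute:
1 = 5 − 4
1 = −19 + 4·5
1 = 4·119 − 25·19
1 = −25·495 + 104·119
1 = 104·1109 − 233·495
495⁻¹ ≡ 876 (mod 1109), so k ≡ 876·83 ≡ 623 (mod 1109).
x = 222 + 495·623 = 308607.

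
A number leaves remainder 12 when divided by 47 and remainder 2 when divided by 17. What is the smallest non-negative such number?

Write x = 12 + 47·k. Then 47·k ≡ 2 − 12 ≡ 7 (mod 17).
Need 47⁻¹ mod 17. Extended Euclid on (17, 13):
17 = 1×13 + 4
13 = 3×4 + 1
4 = 4×1 + 0
Back-substitute:
1 = 13 − 3·4
1 = −3·17 + 4·13
47⁻¹ ≡ 4 (mod 17), so k ≡ 4·7 ≡ 11 (mod 17).
x = 12 + 47·11 = 529.

529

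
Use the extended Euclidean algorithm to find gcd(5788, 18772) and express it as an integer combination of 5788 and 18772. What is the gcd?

Euclidean algorithm:
18772 = 3·5788 + 1408
5788 = 4·1408 + 156
1408 = 9·156 + 4
156 = 39·4 + 0
gcd(5788, 18772) = 4.
Working backward:
4 = 1408 − 9·156
4 = −9·5788 + 37·1408
4 = 37·18772 − 120·5788
So 4 = (37)·18772 + (-120)·5788.

4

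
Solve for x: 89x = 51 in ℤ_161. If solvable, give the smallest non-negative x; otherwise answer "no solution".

6

First find gcd(89, 161):
161 = 1*89 + 72
89 = 1*72 + 17
72 = 4*17 + 4
17 = 4*4 + 1
4 = 4*1 + 0
gcd = 1, so a unique solution mod 161 exists.
Back-substitute for the Bézout coefficients:
1 = 17 − 4·4
1 = −4·72 + 17·17
1 = 17·89 − 21·72
1 = −21·161 + 38·89
So 89·(38) ≡ 1 (mod 161), giving 89⁻¹ ≡ 38.
x ≡ 89⁻¹·51 ≡ 38·51 ≡ 6 (mod 161).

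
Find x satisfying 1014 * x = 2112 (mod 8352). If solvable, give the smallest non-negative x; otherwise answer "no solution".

First find gcd(1014, 8352):
8352 = 8*1014 + 240
1014 = 4*240 + 54
240 = 4*54 + 24
54 = 2*24 + 6
24 = 4*6 + 0
gcd = 6 and 6 | 2112, so solutions exist. Divide through by 6: 169x ≡ 352 (mod 1392).
Now find 169⁻¹ mod 1392:
1392 = 8×169 + 40
169 = 4×40 + 9
40 = 4×9 + 4
9 = 2×4 + 1
4 = 4×1 + 0
Back-substitute:
1 = 9 − 2·4
1 = −2·40 + 9·9
1 = 9·169 − 38·40
1 = −38·1392 + 313·169
So 169⁻¹ ≡ 313 (mod 1392).
Then x ≡ 313·352 ≡ 208 (mod 1392); the smallest non-negative solution is x = 208.

208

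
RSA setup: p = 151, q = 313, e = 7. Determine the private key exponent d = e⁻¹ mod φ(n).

26743

φ(n) = (p−1)(q−1) = 150·312 = 46800.
Need d with 7·d ≡ 1 (mod 46800). Apply the extended Euclidean algorithm:
46800 = 6685·7 + 5
7 = 1·5 + 2
5 = 2·2 + 1
2 = 2·1 + 0
Back-substitute:
1 = 5 − 2·2
1 = −2·7 + 3·5
1 = 3·46800 − 20057·7
So 7·(-20057) ≡ 1 (mod 46800), hence d ≡ -20057 ≡ 26743 (mod 46800).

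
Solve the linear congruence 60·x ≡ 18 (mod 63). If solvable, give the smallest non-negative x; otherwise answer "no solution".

15

First find gcd(60, 63):
63 = 1·60 + 3
60 = 20·3 + 0
gcd = 3 and 3 | 18, so solutions exist. Divide through by 3: 20x ≡ 6 (mod 21).
Now find 20⁻¹ mod 21:
21 = 1×20 + 1
20 = 20×1 + 0
Back-substitute:
1 = 21 − 20
So 20·(-1) ≡ 1 (mod 21), i.e. 20⁻¹ ≡ 20.
Then x ≡ 20·6 ≡ 15 (mod 21); the smallest non-negative solution is x = 15.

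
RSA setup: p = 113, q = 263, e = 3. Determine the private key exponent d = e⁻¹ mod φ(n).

φ(n) = (p−1)(q−1) = 112·262 = 29344.
Need d with 3·d ≡ 1 (mod 29344). Apply the extended Euclidean algorithm:
29344 = 9781·3 + 1
3 = 3·1 + 0
Back-substitute:
1 = 29344 − 9781·3
So 3·(-9781) ≡ 1 (mod 29344), hence d ≡ -9781 ≡ 19563 (mod 29344).

19563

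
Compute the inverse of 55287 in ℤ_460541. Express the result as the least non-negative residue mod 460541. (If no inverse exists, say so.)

gcd(460541, 55287) by repeated division:
460541 = 8·55287 + 18245
55287 = 3·18245 + 552
18245 = 33·552 + 29
552 = 19·29 + 1
29 = 29·1 + 0
The gcd is 1. Working backward:
1 = 552 − 19·29
1 = −19·18245 + 628·552
1 = 628·55287 − 1903·18245
1 = −1903·460541 + 15852·55287
So 55287·15852 ≡ 1 (mod 460541).

15852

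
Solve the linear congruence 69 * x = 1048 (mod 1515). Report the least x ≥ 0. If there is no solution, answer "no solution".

gcd(69, 1515):
1515 = 21×69 + 66
69 = 1×66 + 3
66 = 22×3 + 0
gcd = 3, but 3 ∤ 1048, so the congruence has no solution.

no solution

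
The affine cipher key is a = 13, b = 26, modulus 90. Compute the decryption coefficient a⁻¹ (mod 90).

gcd(90, 13) by repeated division:
90 = 6*13 + 12
13 = 1*12 + 1
12 = 12*1 + 0
Since gcd(13, 90) = 1, back-substitute to write 1 as a combination:
1 = 13 − 12
1 = −90 + 7·13
So 13·7 ≡ 1 (mod 90).

7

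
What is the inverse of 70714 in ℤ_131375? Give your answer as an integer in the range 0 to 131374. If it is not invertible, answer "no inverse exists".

Run Euclid on (131375, 70714):
131375 = 1×70714 + 60661
70714 = 1×60661 + 10053
60661 = 6×10053 + 343
10053 = 29×343 + 106
343 = 3×106 + 25
106 = 4×25 + 6
25 = 4×6 + 1
6 = 6×1 + 0
The gcd is 1. Working backward:
1 = 25 − 4·6
1 = −4·106 + 17·25
1 = 17·343 − 55·106
1 = −55·10053 + 1612·343
1 = 1612·60661 − 9727·10053
1 = −9727·70714 + 11339·60661
1 = 11339·131375 − 21066·70714
So 70714·(-21066) ≡ 1 (mod 131375), and -21066 ≡ 110309 (mod 131375).

110309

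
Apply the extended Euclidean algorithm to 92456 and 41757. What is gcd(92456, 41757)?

1

Repeated division:
92456 = 2×41757 + 8942
41757 = 4×8942 + 5989
8942 = 1×5989 + 2953
5989 = 2×2953 + 83
2953 = 35×83 + 48
83 = 1×48 + 35
48 = 1×35 + 13
35 = 2×13 + 9
13 = 1×9 + 4
9 = 2×4 + 1
4 = 4×1 + 0
gcd(92456, 41757) = 1.
Back-substituting:
1 = 9 − 2·4
1 = −2·13 + 3·9
1 = 3·35 − 8·13
1 = −8·48 + 11·35
1 = 11·83 − 19·48
1 = −19·2953 + 676·83
1 = 676·5989 − 1371·2953
1 = −1371·8942 + 2047·5989
1 = 2047·41757 − 9559·8942
1 = −9559·92456 + 21165·41757
So 1 = (-9559)·92456 + (21165)·41757.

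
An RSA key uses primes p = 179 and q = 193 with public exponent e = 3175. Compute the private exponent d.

7255

φ(n) = (p−1)(q−1) = 178·192 = 34176.
Need d with 3175·d ≡ 1 (mod 34176). Apply the extended Euclidean algorithm:
34176 = 10*3175 + 2426
3175 = 1*2426 + 749
2426 = 3*749 + 179
749 = 4*179 + 33
179 = 5*33 + 14
33 = 2*14 + 5
14 = 2*5 + 4
5 = 1*4 + 1
4 = 4*1 + 0
Back-substitute:
1 = 5 − 4
1 = −14 + 3·5
1 = 3·33 − 7·14
1 = −7·179 + 38·33
1 = 38·749 − 159·179
1 = −159·2426 + 515·749
1 = 515·3175 − 674·2426
1 = −674·34176 + 7255·3175
So 3175·7255 ≡ 1 (mod 34176), hence d = 7255.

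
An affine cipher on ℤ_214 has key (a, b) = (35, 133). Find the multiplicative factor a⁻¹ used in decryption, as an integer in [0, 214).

159

Apply the Euclidean algorithm to 214 and 35:
214 = 6×35 + 4
35 = 8×4 + 3
4 = 1×3 + 1
3 = 3×1 + 0
The gcd is 1. Working backward:
1 = 4 − 3
1 = −35 + 9·4
1 = 9·214 − 55·35
So 35·(-55) ≡ 1 (mod 214), and -55 ≡ 159 (mod 214).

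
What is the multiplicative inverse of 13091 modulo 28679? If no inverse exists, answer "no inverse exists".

gcd(28679, 13091) by repeated division:
28679 = 2·13091 + 2497
13091 = 5·2497 + 606
2497 = 4·606 + 73
606 = 8·73 + 22
73 = 3·22 + 7
22 = 3·7 + 1
7 = 7·1 + 0
gcd = 1, so the inverse exists. Back-substitute:
1 = 22 − 3·7
1 = −3·73 + 10·22
1 = 10·606 − 83·73
1 = −83·2497 + 342·606
1 = 342·13091 − 1793·2497
1 = −1793·28679 + 3928·13091
So 13091·3928 ≡ 1 (mod 28679).

3928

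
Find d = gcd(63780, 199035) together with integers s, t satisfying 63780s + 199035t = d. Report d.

Repeated division:
199035 = 3·63780 + 7695
63780 = 8·7695 + 2220
7695 = 3·2220 + 1035
2220 = 2·1035 + 150
1035 = 6·150 + 135
150 = 1·135 + 15
135 = 9·15 + 0
gcd(63780, 199035) = 15.
Working backward:
15 = 150 − 135
15 = −1035 + 7·150
15 = 7·2220 − 15·1035
15 = −15·7695 + 52·2220
15 = 52·63780 − 431·7695
15 = −431·199035 + 1345·63780
So 15 = (-431)·199035 + (1345)·63780.

15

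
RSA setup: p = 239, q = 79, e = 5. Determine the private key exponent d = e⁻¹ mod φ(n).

3713

φ(n) = (p−1)(q−1) = 238·78 = 18564.
Need d with 5·d ≡ 1 (mod 18564). Apply the extended Euclidean algorithm:
18564 = 3712*5 + 4
5 = 1*4 + 1
4 = 4*1 + 0
Back-substitute:
1 = 5 − 4
1 = −18564 + 3713·5
So 5·3713 ≡ 1 (mod 18564), hence d = 3713.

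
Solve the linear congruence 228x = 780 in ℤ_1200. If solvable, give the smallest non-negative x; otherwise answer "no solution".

First find gcd(228, 1200):
1200 = 5*228 + 60
228 = 3*60 + 48
60 = 1*48 + 12
48 = 4*12 + 0
gcd = 12 and 12 | 780, so solutions exist. Divide through by 12: 19x ≡ 65 (mod 100).
Now find 19⁻¹ mod 100:
100 = 5·19 + 5
19 = 3·5 + 4
5 = 1·4 + 1
4 = 4·1 + 0
Back-substitute:
1 = 5 − 4
1 = −19 + 4·5
1 = 4·100 − 21·19
So 19·(-21) ≡ 1 (mod 100), i.e. 19⁻¹ ≡ 79.
Then x ≡ 79·65 ≡ 35 (mod 100); the smallest non-negative solution is x = 35.

35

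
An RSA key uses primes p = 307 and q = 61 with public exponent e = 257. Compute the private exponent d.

φ(n) = (p−1)(q−1) = 306·60 = 18360.
Need d with 257·d ≡ 1 (mod 18360). Apply the extended Euclidean algorithm:
18360 = 71×257 + 113
257 = 2×113 + 31
113 = 3×31 + 20
31 = 1×20 + 11
20 = 1×11 + 9
11 = 1×9 + 2
9 = 4×2 + 1
2 = 2×1 + 0
Back-substitute:
1 = 9 − 4·2
1 = −4·11 + 5·9
1 = 5·20 − 9·11
1 = −9·31 + 14·20
1 = 14·113 − 51·31
1 = −51·257 + 116·113
1 = 116·18360 − 8287·257
So 257·(-8287) ≡ 1 (mod 18360), hence d ≡ -8287 ≡ 10073 (mod 18360).

10073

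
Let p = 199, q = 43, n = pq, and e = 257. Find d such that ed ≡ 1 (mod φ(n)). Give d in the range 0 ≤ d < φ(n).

2621

φ(n) = (p−1)(q−1) = 198·42 = 8316.
Need d with 257·d ≡ 1 (mod 8316). Apply the extended Euclidean algorithm:
8316 = 32·257 + 92
257 = 2·92 + 73
92 = 1·73 + 19
73 = 3·19 + 16
19 = 1·16 + 3
16 = 5·3 + 1
3 = 3·1 + 0
Back-substitute:
1 = 16 − 5·3
1 = −5·19 + 6·16
1 = 6·73 − 23·19
1 = −23·92 + 29·73
1 = 29·257 − 81·92
1 = −81·8316 + 2621·257
So 257·2621 ≡ 1 (mod 8316), hence d = 2621.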